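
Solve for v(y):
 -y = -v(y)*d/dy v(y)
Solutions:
 v(y) = -sqrt(C1 + y^2)
 v(y) = sqrt(C1 + y^2)


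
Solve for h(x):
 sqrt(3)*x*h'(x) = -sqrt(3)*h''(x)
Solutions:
 h(x) = C1 + C2*erf(sqrt(2)*x/2)


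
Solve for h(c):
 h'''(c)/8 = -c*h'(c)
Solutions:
 h(c) = C1 + Integral(C2*airyai(-2*c) + C3*airybi(-2*c), c)


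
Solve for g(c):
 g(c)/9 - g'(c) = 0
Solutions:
 g(c) = C1*exp(c/9)


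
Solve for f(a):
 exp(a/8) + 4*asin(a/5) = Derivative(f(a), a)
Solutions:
 f(a) = C1 + 4*a*asin(a/5) + 4*sqrt(25 - a^2) + 8*exp(a/8)


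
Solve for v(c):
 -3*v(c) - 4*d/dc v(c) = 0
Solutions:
 v(c) = C1*exp(-3*c/4)


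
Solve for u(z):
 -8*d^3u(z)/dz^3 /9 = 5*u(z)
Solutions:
 u(z) = C3*exp(z*(-45^(1/3) + 3*3^(2/3)*5^(1/3))/8)*sin(3*3^(1/6)*5^(1/3)*z/4) + C4*exp(z*(-45^(1/3) + 3*3^(2/3)*5^(1/3))/8)*cos(3*3^(1/6)*5^(1/3)*z/4) + C5*exp(-z*(45^(1/3) + 3*3^(2/3)*5^(1/3))/8) + (C1*sin(3*3^(1/6)*5^(1/3)*z/4) + C2*cos(3*3^(1/6)*5^(1/3)*z/4))*exp(45^(1/3)*z/4)


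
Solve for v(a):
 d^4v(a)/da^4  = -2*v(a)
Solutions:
 v(a) = (C1*sin(2^(3/4)*a/2) + C2*cos(2^(3/4)*a/2))*exp(-2^(3/4)*a/2) + (C3*sin(2^(3/4)*a/2) + C4*cos(2^(3/4)*a/2))*exp(2^(3/4)*a/2)


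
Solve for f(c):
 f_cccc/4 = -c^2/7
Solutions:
 f(c) = C1 + C2*c + C3*c^2 + C4*c^3 - c^6/630


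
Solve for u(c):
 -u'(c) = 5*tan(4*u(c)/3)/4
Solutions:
 u(c) = -3*asin(C1*exp(-5*c/3))/4 + 3*pi/4
 u(c) = 3*asin(C1*exp(-5*c/3))/4


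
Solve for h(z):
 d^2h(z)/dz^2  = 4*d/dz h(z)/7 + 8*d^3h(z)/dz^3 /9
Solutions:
 h(z) = C1 + (C2*sin(3*sqrt(455)*z/112) + C3*cos(3*sqrt(455)*z/112))*exp(9*z/16)


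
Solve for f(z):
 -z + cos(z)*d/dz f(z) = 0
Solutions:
 f(z) = C1 + Integral(z/cos(z), z)


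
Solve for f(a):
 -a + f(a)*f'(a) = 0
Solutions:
 f(a) = -sqrt(C1 + a^2)
 f(a) = sqrt(C1 + a^2)


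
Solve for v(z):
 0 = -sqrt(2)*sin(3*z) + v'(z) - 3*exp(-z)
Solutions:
 v(z) = C1 - sqrt(2)*cos(3*z)/3 - 3*exp(-z)


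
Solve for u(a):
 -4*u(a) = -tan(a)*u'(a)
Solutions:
 u(a) = C1*sin(a)^4


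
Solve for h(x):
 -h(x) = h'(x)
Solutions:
 h(x) = C1*exp(-x)


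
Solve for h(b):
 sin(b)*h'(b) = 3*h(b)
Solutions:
 h(b) = C1*(cos(b) - 1)^(3/2)/(cos(b) + 1)^(3/2)


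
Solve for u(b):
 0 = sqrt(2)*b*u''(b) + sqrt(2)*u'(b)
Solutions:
 u(b) = C1 + C2*log(b)


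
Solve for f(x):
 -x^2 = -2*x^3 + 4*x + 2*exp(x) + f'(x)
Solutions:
 f(x) = C1 + x^4/2 - x^3/3 - 2*x^2 - 2*exp(x)


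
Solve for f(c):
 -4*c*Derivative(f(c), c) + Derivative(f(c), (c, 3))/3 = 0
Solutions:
 f(c) = C1 + Integral(C2*airyai(12^(1/3)*c) + C3*airybi(12^(1/3)*c), c)


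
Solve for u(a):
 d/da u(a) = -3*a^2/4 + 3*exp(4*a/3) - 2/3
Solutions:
 u(a) = C1 - a^3/4 - 2*a/3 + 9*exp(4*a/3)/4


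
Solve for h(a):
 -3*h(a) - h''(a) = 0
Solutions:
 h(a) = C1*sin(sqrt(3)*a) + C2*cos(sqrt(3)*a)


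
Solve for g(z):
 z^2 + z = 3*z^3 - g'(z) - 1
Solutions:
 g(z) = C1 + 3*z^4/4 - z^3/3 - z^2/2 - z


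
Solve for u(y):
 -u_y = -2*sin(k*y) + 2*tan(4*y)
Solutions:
 u(y) = C1 + 2*Piecewise((-cos(k*y)/k, Ne(k, 0)), (0, True)) + log(cos(4*y))/2


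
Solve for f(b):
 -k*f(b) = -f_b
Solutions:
 f(b) = C1*exp(b*k)


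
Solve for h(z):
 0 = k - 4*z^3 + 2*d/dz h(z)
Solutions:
 h(z) = C1 - k*z/2 + z^4/2


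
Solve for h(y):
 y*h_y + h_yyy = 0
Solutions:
 h(y) = C1 + Integral(C2*airyai(-y) + C3*airybi(-y), y)


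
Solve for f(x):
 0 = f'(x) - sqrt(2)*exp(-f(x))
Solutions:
 f(x) = log(C1 + sqrt(2)*x)


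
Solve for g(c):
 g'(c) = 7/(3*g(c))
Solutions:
 g(c) = -sqrt(C1 + 42*c)/3
 g(c) = sqrt(C1 + 42*c)/3


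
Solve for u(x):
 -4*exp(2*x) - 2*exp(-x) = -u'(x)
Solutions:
 u(x) = C1 + 2*exp(2*x) - 2*exp(-x)


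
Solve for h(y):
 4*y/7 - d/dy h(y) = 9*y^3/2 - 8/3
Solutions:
 h(y) = C1 - 9*y^4/8 + 2*y^2/7 + 8*y/3


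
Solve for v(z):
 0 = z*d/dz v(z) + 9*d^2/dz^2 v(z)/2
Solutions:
 v(z) = C1 + C2*erf(z/3)


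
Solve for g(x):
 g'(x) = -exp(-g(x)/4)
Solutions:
 g(x) = 4*log(C1 - x/4)


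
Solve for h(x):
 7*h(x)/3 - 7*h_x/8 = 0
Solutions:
 h(x) = C1*exp(8*x/3)


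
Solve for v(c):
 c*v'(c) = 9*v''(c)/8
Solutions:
 v(c) = C1 + C2*erfi(2*c/3)


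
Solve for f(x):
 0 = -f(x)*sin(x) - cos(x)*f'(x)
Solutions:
 f(x) = C1*cos(x)


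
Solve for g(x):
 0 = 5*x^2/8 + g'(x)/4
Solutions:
 g(x) = C1 - 5*x^3/6


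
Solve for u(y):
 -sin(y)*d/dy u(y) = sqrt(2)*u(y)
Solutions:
 u(y) = C1*(cos(y) + 1)^(sqrt(2)/2)/(cos(y) - 1)^(sqrt(2)/2)


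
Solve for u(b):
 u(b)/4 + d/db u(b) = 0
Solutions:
 u(b) = C1*exp(-b/4)


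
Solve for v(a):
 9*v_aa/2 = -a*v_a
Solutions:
 v(a) = C1 + C2*erf(a/3)


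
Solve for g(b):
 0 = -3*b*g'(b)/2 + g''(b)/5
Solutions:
 g(b) = C1 + C2*erfi(sqrt(15)*b/2)


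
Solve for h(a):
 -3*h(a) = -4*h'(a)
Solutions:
 h(a) = C1*exp(3*a/4)


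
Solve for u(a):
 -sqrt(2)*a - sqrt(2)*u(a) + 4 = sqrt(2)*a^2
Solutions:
 u(a) = -a^2 - a + 2*sqrt(2)


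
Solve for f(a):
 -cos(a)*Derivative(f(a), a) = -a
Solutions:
 f(a) = C1 + Integral(a/cos(a), a)


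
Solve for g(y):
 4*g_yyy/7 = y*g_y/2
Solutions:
 g(y) = C1 + Integral(C2*airyai(7^(1/3)*y/2) + C3*airybi(7^(1/3)*y/2), y)


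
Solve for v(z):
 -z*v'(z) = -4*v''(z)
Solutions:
 v(z) = C1 + C2*erfi(sqrt(2)*z/4)


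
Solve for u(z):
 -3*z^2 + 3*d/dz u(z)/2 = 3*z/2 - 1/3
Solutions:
 u(z) = C1 + 2*z^3/3 + z^2/2 - 2*z/9


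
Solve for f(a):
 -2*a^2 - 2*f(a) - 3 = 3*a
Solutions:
 f(a) = -a^2 - 3*a/2 - 3/2


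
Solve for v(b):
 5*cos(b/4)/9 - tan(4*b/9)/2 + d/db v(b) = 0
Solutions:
 v(b) = C1 - 9*log(cos(4*b/9))/8 - 20*sin(b/4)/9


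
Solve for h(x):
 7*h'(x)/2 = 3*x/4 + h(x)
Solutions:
 h(x) = C1*exp(2*x/7) - 3*x/4 - 21/8


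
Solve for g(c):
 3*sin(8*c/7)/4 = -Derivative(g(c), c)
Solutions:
 g(c) = C1 + 21*cos(8*c/7)/32


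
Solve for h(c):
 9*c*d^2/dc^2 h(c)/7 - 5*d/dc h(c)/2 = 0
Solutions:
 h(c) = C1 + C2*c^(53/18)


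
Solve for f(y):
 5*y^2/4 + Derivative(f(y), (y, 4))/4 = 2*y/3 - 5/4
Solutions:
 f(y) = C1 + C2*y + C3*y^2 + C4*y^3 - y^6/72 + y^5/45 - 5*y^4/24


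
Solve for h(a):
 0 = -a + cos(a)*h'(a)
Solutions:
 h(a) = C1 + Integral(a/cos(a), a)


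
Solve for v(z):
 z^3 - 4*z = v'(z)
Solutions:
 v(z) = C1 + z^4/4 - 2*z^2


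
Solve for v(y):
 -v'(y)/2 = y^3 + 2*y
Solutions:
 v(y) = C1 - y^4/2 - 2*y^2


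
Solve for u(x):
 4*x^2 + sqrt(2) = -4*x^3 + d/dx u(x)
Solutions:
 u(x) = C1 + x^4 + 4*x^3/3 + sqrt(2)*x


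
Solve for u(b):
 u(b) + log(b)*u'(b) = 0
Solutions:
 u(b) = C1*exp(-li(b))


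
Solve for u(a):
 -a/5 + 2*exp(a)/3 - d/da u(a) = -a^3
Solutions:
 u(a) = C1 + a^4/4 - a^2/10 + 2*exp(a)/3


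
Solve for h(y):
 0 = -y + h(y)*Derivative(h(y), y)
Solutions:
 h(y) = -sqrt(C1 + y^2)
 h(y) = sqrt(C1 + y^2)


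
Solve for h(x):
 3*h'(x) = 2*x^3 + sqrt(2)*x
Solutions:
 h(x) = C1 + x^4/6 + sqrt(2)*x^2/6


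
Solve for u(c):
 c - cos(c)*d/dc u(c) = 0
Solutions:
 u(c) = C1 + Integral(c/cos(c), c)


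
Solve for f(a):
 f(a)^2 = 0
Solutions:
 f(a) = 0


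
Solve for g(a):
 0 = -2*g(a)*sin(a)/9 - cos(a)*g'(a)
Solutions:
 g(a) = C1*cos(a)^(2/9)


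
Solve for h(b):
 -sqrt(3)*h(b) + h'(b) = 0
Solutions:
 h(b) = C1*exp(sqrt(3)*b)


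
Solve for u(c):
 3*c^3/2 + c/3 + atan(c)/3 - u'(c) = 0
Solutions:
 u(c) = C1 + 3*c^4/8 + c^2/6 + c*atan(c)/3 - log(c^2 + 1)/6


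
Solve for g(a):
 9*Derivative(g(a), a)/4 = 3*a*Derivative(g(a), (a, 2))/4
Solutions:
 g(a) = C1 + C2*a^4


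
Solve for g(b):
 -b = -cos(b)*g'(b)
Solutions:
 g(b) = C1 + Integral(b/cos(b), b)


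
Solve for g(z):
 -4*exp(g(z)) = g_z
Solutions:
 g(z) = log(1/(C1 + 4*z))


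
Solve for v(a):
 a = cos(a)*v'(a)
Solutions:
 v(a) = C1 + Integral(a/cos(a), a)


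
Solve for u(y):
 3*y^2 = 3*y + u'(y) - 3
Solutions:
 u(y) = C1 + y^3 - 3*y^2/2 + 3*y


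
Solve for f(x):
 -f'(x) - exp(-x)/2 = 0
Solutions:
 f(x) = C1 + exp(-x)/2


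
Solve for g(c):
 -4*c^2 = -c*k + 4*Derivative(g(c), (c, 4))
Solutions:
 g(c) = C1 + C2*c + C3*c^2 + C4*c^3 - c^6/360 + c^5*k/480


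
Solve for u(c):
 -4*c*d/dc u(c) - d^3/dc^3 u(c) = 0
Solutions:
 u(c) = C1 + Integral(C2*airyai(-2^(2/3)*c) + C3*airybi(-2^(2/3)*c), c)


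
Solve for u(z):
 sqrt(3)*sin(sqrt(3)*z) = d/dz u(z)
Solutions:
 u(z) = C1 - cos(sqrt(3)*z)


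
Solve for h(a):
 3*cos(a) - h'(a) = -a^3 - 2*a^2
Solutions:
 h(a) = C1 + a^4/4 + 2*a^3/3 + 3*sin(a)


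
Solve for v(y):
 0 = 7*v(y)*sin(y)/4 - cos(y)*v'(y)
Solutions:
 v(y) = C1/cos(y)^(7/4)


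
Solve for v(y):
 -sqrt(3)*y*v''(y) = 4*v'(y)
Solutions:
 v(y) = C1 + C2*y^(1 - 4*sqrt(3)/3)


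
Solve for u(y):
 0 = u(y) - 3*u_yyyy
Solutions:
 u(y) = C1*exp(-3^(3/4)*y/3) + C2*exp(3^(3/4)*y/3) + C3*sin(3^(3/4)*y/3) + C4*cos(3^(3/4)*y/3)


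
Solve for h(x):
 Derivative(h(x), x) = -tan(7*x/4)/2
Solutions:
 h(x) = C1 + 2*log(cos(7*x/4))/7


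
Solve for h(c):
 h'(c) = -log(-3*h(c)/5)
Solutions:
 Integral(1/(log(-_y) - log(5) + log(3)), (_y, h(c))) = C1 - c


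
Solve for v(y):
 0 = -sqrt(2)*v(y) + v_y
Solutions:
 v(y) = C1*exp(sqrt(2)*y)


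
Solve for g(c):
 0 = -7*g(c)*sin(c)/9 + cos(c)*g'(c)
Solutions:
 g(c) = C1/cos(c)^(7/9)


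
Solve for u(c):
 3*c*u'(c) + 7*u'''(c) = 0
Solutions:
 u(c) = C1 + Integral(C2*airyai(-3^(1/3)*7^(2/3)*c/7) + C3*airybi(-3^(1/3)*7^(2/3)*c/7), c)


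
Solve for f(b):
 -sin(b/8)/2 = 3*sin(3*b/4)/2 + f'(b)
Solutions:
 f(b) = C1 + 4*cos(b/8) + 2*cos(3*b/4)


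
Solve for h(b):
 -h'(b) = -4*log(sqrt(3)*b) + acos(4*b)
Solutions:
 h(b) = C1 + 4*b*log(b) - b*acos(4*b) - 4*b + 2*b*log(3) + sqrt(1 - 16*b^2)/4


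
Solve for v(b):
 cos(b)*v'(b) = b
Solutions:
 v(b) = C1 + Integral(b/cos(b), b)


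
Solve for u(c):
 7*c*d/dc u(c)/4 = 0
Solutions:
 u(c) = C1


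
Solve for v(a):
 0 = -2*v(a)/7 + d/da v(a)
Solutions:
 v(a) = C1*exp(2*a/7)


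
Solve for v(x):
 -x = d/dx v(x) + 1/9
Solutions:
 v(x) = C1 - x^2/2 - x/9


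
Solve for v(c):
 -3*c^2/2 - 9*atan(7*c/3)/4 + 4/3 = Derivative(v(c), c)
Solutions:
 v(c) = C1 - c^3/2 - 9*c*atan(7*c/3)/4 + 4*c/3 + 27*log(49*c^2 + 9)/56


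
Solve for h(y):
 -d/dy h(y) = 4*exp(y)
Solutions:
 h(y) = C1 - 4*exp(y)


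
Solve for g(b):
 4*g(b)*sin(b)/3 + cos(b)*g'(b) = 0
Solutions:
 g(b) = C1*cos(b)^(4/3)


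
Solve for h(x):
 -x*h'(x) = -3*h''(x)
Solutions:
 h(x) = C1 + C2*erfi(sqrt(6)*x/6)


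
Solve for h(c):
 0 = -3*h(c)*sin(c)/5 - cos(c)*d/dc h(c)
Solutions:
 h(c) = C1*cos(c)^(3/5)


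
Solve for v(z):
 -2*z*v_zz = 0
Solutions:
 v(z) = C1 + C2*z


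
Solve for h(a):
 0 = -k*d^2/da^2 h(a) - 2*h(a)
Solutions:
 h(a) = C1*exp(-sqrt(2)*a*sqrt(-1/k)) + C2*exp(sqrt(2)*a*sqrt(-1/k))


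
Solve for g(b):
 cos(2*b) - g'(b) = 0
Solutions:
 g(b) = C1 + sin(2*b)/2


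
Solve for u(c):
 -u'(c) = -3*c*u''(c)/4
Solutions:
 u(c) = C1 + C2*c^(7/3)


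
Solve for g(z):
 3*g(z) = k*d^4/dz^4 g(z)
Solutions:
 g(z) = C1*exp(-3^(1/4)*z*(1/k)^(1/4)) + C2*exp(3^(1/4)*z*(1/k)^(1/4)) + C3*exp(-3^(1/4)*I*z*(1/k)^(1/4)) + C4*exp(3^(1/4)*I*z*(1/k)^(1/4))


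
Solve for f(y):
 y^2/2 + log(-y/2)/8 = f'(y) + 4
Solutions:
 f(y) = C1 + y^3/6 + y*log(-y)/8 + y*(-33 - log(2))/8


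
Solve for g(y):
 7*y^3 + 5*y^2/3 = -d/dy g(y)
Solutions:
 g(y) = C1 - 7*y^4/4 - 5*y^3/9


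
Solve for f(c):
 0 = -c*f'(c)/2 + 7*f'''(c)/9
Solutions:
 f(c) = C1 + Integral(C2*airyai(42^(2/3)*c/14) + C3*airybi(42^(2/3)*c/14), c)


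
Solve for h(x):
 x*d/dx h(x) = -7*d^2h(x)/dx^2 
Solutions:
 h(x) = C1 + C2*erf(sqrt(14)*x/14)


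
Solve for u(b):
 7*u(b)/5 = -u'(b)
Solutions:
 u(b) = C1*exp(-7*b/5)


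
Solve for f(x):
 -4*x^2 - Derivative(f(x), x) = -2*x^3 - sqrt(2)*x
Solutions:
 f(x) = C1 + x^4/2 - 4*x^3/3 + sqrt(2)*x^2/2


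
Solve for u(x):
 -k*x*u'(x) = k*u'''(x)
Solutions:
 u(x) = C1 + Integral(C2*airyai(-x) + C3*airybi(-x), x)


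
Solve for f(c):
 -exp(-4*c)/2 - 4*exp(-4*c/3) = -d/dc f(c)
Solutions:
 f(c) = C1 - exp(-4*c)/8 - 3*exp(-4*c/3)


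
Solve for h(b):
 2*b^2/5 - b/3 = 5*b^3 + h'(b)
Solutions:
 h(b) = C1 - 5*b^4/4 + 2*b^3/15 - b^2/6


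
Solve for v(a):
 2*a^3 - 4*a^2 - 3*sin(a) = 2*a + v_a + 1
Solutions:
 v(a) = C1 + a^4/2 - 4*a^3/3 - a^2 - a + 3*cos(a)


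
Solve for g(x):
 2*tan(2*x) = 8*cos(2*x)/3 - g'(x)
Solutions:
 g(x) = C1 + log(cos(2*x)) + 4*sin(2*x)/3


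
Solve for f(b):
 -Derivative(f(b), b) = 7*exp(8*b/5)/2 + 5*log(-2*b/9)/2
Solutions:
 f(b) = C1 - 5*b*log(-b)/2 + b*(-5*log(2)/2 + 5/2 + 5*log(3)) - 35*exp(8*b/5)/16


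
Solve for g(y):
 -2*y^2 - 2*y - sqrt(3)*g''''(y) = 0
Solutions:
 g(y) = C1 + C2*y + C3*y^2 + C4*y^3 - sqrt(3)*y^6/540 - sqrt(3)*y^5/180


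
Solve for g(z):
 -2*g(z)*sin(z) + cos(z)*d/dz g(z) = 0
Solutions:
 g(z) = C1/cos(z)^2


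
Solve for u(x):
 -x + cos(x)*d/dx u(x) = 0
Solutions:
 u(x) = C1 + Integral(x/cos(x), x)


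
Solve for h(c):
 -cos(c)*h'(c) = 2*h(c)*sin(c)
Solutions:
 h(c) = C1*cos(c)^2


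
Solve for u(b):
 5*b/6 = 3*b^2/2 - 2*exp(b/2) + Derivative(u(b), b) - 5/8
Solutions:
 u(b) = C1 - b^3/2 + 5*b^2/12 + 5*b/8 + 4*exp(b/2)


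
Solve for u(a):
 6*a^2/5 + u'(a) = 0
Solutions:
 u(a) = C1 - 2*a^3/5


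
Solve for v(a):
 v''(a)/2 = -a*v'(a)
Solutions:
 v(a) = C1 + C2*erf(a)


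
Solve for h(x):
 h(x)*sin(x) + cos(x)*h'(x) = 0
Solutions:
 h(x) = C1*cos(x)


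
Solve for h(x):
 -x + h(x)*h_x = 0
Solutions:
 h(x) = -sqrt(C1 + x^2)
 h(x) = sqrt(C1 + x^2)


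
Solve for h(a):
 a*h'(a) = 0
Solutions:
 h(a) = C1


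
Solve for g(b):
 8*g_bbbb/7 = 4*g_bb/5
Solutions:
 g(b) = C1 + C2*b + C3*exp(-sqrt(70)*b/10) + C4*exp(sqrt(70)*b/10)


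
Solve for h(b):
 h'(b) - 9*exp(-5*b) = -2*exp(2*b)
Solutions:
 h(b) = C1 - exp(2*b) - 9*exp(-5*b)/5


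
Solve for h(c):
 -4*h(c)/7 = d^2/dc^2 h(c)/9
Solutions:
 h(c) = C1*sin(6*sqrt(7)*c/7) + C2*cos(6*sqrt(7)*c/7)


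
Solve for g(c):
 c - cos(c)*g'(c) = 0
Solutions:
 g(c) = C1 + Integral(c/cos(c), c)


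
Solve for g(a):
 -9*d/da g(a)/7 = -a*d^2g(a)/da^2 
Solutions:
 g(a) = C1 + C2*a^(16/7)


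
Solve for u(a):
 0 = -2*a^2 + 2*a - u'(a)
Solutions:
 u(a) = C1 - 2*a^3/3 + a^2


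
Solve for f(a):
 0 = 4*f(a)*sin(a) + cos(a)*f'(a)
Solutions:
 f(a) = C1*cos(a)^4


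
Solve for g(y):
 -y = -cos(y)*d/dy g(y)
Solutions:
 g(y) = C1 + Integral(y/cos(y), y)


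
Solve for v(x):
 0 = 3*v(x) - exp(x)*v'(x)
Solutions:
 v(x) = C1*exp(-3*exp(-x))


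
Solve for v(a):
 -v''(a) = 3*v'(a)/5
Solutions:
 v(a) = C1 + C2*exp(-3*a/5)


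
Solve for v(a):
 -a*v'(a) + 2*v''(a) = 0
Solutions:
 v(a) = C1 + C2*erfi(a/2)


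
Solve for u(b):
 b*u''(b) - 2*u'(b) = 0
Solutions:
 u(b) = C1 + C2*b^3


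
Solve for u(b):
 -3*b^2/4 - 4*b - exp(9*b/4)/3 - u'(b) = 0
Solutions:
 u(b) = C1 - b^3/4 - 2*b^2 - 4*exp(9*b/4)/27


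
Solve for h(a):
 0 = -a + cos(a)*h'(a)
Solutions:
 h(a) = C1 + Integral(a/cos(a), a)


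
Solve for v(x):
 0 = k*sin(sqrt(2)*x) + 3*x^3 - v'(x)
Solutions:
 v(x) = C1 - sqrt(2)*k*cos(sqrt(2)*x)/2 + 3*x^4/4


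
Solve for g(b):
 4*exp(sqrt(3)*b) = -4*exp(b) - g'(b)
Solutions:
 g(b) = C1 - 4*exp(b) - 4*sqrt(3)*exp(sqrt(3)*b)/3


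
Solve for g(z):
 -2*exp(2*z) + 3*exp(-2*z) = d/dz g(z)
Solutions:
 g(z) = C1 - exp(2*z) - 3*exp(-2*z)/2


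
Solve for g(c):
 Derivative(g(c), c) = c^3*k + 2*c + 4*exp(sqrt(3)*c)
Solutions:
 g(c) = C1 + c^4*k/4 + c^2 + 4*sqrt(3)*exp(sqrt(3)*c)/3


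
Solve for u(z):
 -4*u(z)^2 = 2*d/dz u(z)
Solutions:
 u(z) = 1/(C1 + 2*z)


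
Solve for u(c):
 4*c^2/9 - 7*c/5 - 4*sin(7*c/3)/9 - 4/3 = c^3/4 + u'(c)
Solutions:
 u(c) = C1 - c^4/16 + 4*c^3/27 - 7*c^2/10 - 4*c/3 + 4*cos(7*c/3)/21


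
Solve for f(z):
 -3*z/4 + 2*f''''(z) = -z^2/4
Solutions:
 f(z) = C1 + C2*z + C3*z^2 + C4*z^3 - z^6/2880 + z^5/320


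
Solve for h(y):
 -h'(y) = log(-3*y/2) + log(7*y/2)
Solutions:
 h(y) = C1 - 2*y*log(y) + y*(-log(21) + 2*log(2) + 2 - I*pi)


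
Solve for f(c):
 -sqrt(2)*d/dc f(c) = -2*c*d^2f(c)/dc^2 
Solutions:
 f(c) = C1 + C2*c^(sqrt(2)/2 + 1)


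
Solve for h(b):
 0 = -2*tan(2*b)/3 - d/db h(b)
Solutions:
 h(b) = C1 + log(cos(2*b))/3


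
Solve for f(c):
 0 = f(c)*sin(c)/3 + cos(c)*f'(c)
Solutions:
 f(c) = C1*cos(c)^(1/3)


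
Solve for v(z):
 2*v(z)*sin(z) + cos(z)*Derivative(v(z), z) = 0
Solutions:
 v(z) = C1*cos(z)^2


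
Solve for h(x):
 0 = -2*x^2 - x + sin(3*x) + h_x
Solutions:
 h(x) = C1 + 2*x^3/3 + x^2/2 + cos(3*x)/3


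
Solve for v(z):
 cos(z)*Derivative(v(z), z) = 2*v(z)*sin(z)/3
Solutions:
 v(z) = C1/cos(z)^(2/3)


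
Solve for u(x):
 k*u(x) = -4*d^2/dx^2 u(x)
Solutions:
 u(x) = C1*exp(-x*sqrt(-k)/2) + C2*exp(x*sqrt(-k)/2)


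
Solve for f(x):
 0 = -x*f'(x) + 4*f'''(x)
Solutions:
 f(x) = C1 + Integral(C2*airyai(2^(1/3)*x/2) + C3*airybi(2^(1/3)*x/2), x)


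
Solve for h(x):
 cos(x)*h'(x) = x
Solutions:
 h(x) = C1 + Integral(x/cos(x), x)


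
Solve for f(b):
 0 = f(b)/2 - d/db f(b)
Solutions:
 f(b) = C1*exp(b/2)


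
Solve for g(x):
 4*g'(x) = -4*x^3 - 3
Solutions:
 g(x) = C1 - x^4/4 - 3*x/4


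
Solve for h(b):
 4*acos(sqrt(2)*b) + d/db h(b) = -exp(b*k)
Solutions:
 h(b) = C1 - 4*b*acos(sqrt(2)*b) + 2*sqrt(2)*sqrt(1 - 2*b^2) - Piecewise((exp(b*k)/k, Ne(k, 0)), (b, True))


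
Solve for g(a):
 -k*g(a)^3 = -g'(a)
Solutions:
 g(a) = -sqrt(2)*sqrt(-1/(C1 + a*k))/2
 g(a) = sqrt(2)*sqrt(-1/(C1 + a*k))/2


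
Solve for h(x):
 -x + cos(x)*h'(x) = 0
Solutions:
 h(x) = C1 + Integral(x/cos(x), x)


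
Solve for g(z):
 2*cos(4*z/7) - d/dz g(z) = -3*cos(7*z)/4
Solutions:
 g(z) = C1 + 7*sin(4*z/7)/2 + 3*sin(7*z)/28


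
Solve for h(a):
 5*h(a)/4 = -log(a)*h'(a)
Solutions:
 h(a) = C1*exp(-5*li(a)/4)


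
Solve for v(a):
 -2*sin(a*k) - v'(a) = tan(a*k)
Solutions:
 v(a) = C1 - Piecewise((-log(cos(a*k))/k, Ne(k, 0)), (0, True)) - 2*Piecewise((-cos(a*k)/k, Ne(k, 0)), (0, True))


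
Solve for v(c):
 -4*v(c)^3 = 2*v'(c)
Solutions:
 v(c) = -sqrt(2)*sqrt(-1/(C1 - 2*c))/2
 v(c) = sqrt(2)*sqrt(-1/(C1 - 2*c))/2


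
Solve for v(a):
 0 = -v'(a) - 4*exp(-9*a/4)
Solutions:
 v(a) = C1 + 16*exp(-9*a/4)/9


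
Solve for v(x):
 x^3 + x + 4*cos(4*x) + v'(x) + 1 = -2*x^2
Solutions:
 v(x) = C1 - x^4/4 - 2*x^3/3 - x^2/2 - x - sin(4*x)


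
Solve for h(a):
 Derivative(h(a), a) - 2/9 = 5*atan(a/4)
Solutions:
 h(a) = C1 + 5*a*atan(a/4) + 2*a/9 - 10*log(a^2 + 16)


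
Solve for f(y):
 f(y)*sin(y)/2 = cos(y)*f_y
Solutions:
 f(y) = C1/sqrt(cos(y))


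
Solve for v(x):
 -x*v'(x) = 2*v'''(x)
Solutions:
 v(x) = C1 + Integral(C2*airyai(-2^(2/3)*x/2) + C3*airybi(-2^(2/3)*x/2), x)


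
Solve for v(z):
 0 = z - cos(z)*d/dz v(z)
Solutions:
 v(z) = C1 + Integral(z/cos(z), z)


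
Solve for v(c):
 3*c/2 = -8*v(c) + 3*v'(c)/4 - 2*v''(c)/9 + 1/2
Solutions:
 v(c) = -3*c/16 + (C1*sin(3*sqrt(943)*c/16) + C2*cos(3*sqrt(943)*c/16))*exp(27*c/16) + 23/512


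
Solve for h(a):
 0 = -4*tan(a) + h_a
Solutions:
 h(a) = C1 - 4*log(cos(a))


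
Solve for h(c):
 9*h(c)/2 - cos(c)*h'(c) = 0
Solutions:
 h(c) = C1*(sin(c) + 1)^(1/4)*(sin(c)^2 + 2*sin(c) + 1)/((sin(c) - 1)^(1/4)*(sin(c)^2 - 2*sin(c) + 1))


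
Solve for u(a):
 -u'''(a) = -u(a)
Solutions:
 u(a) = C3*exp(a) + (C1*sin(sqrt(3)*a/2) + C2*cos(sqrt(3)*a/2))*exp(-a/2)


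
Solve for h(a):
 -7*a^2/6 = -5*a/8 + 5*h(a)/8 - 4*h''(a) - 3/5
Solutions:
 h(a) = C1*exp(-sqrt(10)*a/8) + C2*exp(sqrt(10)*a/8) - 28*a^2/15 + a - 344/15


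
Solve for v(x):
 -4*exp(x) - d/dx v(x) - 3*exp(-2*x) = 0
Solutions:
 v(x) = C1 - 4*exp(x) + 3*exp(-2*x)/2


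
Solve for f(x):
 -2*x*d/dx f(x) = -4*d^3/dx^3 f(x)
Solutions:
 f(x) = C1 + Integral(C2*airyai(2^(2/3)*x/2) + C3*airybi(2^(2/3)*x/2), x)


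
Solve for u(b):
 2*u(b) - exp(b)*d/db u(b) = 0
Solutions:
 u(b) = C1*exp(-2*exp(-b))


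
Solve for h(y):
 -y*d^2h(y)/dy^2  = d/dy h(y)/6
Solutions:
 h(y) = C1 + C2*y^(5/6)


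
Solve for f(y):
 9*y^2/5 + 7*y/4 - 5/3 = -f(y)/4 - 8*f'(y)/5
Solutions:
 f(y) = C1*exp(-5*y/32) - 36*y^2/5 + 2129*y/25 - 201884/375


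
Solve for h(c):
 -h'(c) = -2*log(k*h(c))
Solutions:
 li(k*h(c))/k = C1 + 2*c


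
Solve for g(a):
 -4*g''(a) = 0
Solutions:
 g(a) = C1 + C2*a


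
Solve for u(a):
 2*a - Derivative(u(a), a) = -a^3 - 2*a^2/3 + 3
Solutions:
 u(a) = C1 + a^4/4 + 2*a^3/9 + a^2 - 3*a


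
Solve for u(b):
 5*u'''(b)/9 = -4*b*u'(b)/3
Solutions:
 u(b) = C1 + Integral(C2*airyai(-12^(1/3)*5^(2/3)*b/5) + C3*airybi(-12^(1/3)*5^(2/3)*b/5), b)


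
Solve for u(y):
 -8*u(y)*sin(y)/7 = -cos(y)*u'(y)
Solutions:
 u(y) = C1/cos(y)^(8/7)


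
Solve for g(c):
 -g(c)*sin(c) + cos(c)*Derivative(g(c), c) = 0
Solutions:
 g(c) = C1/cos(c)


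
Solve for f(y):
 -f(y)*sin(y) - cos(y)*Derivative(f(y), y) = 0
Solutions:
 f(y) = C1*cos(y)


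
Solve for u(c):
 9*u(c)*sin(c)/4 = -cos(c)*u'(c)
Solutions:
 u(c) = C1*cos(c)^(9/4)


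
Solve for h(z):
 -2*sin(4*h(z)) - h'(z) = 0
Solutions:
 h(z) = -acos((-C1 - exp(16*z))/(C1 - exp(16*z)))/4 + pi/2
 h(z) = acos((-C1 - exp(16*z))/(C1 - exp(16*z)))/4


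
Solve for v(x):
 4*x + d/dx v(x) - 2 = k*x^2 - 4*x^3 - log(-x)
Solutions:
 v(x) = C1 + k*x^3/3 - x^4 - 2*x^2 - x*log(-x) + 3*x


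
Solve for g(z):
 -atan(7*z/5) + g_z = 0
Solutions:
 g(z) = C1 + z*atan(7*z/5) - 5*log(49*z^2 + 25)/14


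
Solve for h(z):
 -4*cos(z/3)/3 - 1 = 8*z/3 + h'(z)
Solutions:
 h(z) = C1 - 4*z^2/3 - z - 4*sin(z/3)


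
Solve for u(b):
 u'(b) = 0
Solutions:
 u(b) = C1


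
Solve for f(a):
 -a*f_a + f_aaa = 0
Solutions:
 f(a) = C1 + Integral(C2*airyai(a) + C3*airybi(a), a)


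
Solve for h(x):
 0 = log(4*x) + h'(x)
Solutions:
 h(x) = C1 - x*log(x) - x*log(4) + x


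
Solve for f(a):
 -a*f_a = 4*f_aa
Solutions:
 f(a) = C1 + C2*erf(sqrt(2)*a/4)


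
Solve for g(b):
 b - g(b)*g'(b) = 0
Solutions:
 g(b) = -sqrt(C1 + b^2)
 g(b) = sqrt(C1 + b^2)


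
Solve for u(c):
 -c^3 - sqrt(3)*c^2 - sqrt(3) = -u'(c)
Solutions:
 u(c) = C1 + c^4/4 + sqrt(3)*c^3/3 + sqrt(3)*c


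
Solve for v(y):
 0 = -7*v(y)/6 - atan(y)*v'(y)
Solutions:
 v(y) = C1*exp(-7*Integral(1/atan(y), y)/6)


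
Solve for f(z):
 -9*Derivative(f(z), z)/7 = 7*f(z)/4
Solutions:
 f(z) = C1*exp(-49*z/36)


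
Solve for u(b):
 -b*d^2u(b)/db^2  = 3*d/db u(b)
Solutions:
 u(b) = C1 + C2/b^2


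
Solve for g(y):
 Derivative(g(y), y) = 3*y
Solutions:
 g(y) = C1 + 3*y^2/2


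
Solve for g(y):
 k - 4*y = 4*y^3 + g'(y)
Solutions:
 g(y) = C1 + k*y - y^4 - 2*y^2


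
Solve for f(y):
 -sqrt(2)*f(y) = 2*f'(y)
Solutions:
 f(y) = C1*exp(-sqrt(2)*y/2)


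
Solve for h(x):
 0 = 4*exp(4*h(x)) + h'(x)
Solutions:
 h(x) = log(-I*(1/(C1 + 16*x))^(1/4))
 h(x) = log(I*(1/(C1 + 16*x))^(1/4))
 h(x) = log(-(1/(C1 + 16*x))^(1/4))
 h(x) = log(1/(C1 + 16*x))/4


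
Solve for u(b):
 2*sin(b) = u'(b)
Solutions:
 u(b) = C1 - 2*cos(b)


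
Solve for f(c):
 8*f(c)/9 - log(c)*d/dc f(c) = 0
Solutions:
 f(c) = C1*exp(8*li(c)/9)


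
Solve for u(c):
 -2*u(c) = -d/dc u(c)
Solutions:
 u(c) = C1*exp(2*c)


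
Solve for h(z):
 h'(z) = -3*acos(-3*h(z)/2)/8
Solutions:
 Integral(1/acos(-3*_y/2), (_y, h(z))) = C1 - 3*z/8


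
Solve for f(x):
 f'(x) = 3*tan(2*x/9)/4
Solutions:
 f(x) = C1 - 27*log(cos(2*x/9))/8


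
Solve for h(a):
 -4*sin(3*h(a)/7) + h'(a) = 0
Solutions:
 -4*a + 7*log(cos(3*h(a)/7) - 1)/6 - 7*log(cos(3*h(a)/7) + 1)/6 = C1


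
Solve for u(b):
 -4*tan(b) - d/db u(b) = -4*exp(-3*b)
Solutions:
 u(b) = C1 - 2*log(tan(b)^2 + 1) - 4*exp(-3*b)/3


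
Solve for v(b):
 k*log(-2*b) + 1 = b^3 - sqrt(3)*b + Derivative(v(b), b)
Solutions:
 v(b) = C1 - b^4/4 + sqrt(3)*b^2/2 + b*k*log(-b) + b*(-k + k*log(2) + 1)


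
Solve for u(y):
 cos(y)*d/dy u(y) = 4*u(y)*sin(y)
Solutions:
 u(y) = C1/cos(y)^4


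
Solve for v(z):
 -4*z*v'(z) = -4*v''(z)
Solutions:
 v(z) = C1 + C2*erfi(sqrt(2)*z/2)


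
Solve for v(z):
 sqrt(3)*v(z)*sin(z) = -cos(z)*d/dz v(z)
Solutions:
 v(z) = C1*cos(z)^(sqrt(3))


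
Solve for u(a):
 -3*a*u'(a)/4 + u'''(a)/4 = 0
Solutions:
 u(a) = C1 + Integral(C2*airyai(3^(1/3)*a) + C3*airybi(3^(1/3)*a), a)


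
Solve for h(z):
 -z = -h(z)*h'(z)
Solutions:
 h(z) = -sqrt(C1 + z^2)
 h(z) = sqrt(C1 + z^2)


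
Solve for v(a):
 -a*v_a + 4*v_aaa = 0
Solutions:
 v(a) = C1 + Integral(C2*airyai(2^(1/3)*a/2) + C3*airybi(2^(1/3)*a/2), a)


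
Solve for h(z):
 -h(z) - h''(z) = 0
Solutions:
 h(z) = C1*sin(z) + C2*cos(z)


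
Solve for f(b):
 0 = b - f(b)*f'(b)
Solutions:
 f(b) = -sqrt(C1 + b^2)
 f(b) = sqrt(C1 + b^2)


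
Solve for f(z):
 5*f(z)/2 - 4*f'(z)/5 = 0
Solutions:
 f(z) = C1*exp(25*z/8)


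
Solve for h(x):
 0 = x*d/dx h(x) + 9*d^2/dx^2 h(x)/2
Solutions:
 h(x) = C1 + C2*erf(x/3)


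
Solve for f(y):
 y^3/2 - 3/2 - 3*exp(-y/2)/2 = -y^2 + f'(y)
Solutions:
 f(y) = C1 + y^4/8 + y^3/3 - 3*y/2 + 3*exp(-y/2)


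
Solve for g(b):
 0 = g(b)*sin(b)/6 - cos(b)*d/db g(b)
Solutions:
 g(b) = C1/cos(b)^(1/6)


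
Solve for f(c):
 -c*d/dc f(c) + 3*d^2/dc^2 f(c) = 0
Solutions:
 f(c) = C1 + C2*erfi(sqrt(6)*c/6)


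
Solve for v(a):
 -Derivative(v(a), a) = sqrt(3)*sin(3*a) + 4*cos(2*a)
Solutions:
 v(a) = C1 - 2*sin(2*a) + sqrt(3)*cos(3*a)/3


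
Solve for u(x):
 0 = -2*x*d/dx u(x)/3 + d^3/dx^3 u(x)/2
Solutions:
 u(x) = C1 + Integral(C2*airyai(6^(2/3)*x/3) + C3*airybi(6^(2/3)*x/3), x)


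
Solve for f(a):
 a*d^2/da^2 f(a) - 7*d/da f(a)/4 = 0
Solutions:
 f(a) = C1 + C2*a^(11/4)


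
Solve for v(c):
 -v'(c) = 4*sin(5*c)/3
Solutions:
 v(c) = C1 + 4*cos(5*c)/15


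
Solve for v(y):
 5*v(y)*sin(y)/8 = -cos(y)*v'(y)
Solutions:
 v(y) = C1*cos(y)^(5/8)


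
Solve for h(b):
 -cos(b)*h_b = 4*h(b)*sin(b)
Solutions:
 h(b) = C1*cos(b)^4


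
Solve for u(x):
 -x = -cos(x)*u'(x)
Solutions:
 u(x) = C1 + Integral(x/cos(x), x)


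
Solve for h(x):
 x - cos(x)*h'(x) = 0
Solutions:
 h(x) = C1 + Integral(x/cos(x), x)


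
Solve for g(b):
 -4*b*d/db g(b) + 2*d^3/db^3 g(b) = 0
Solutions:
 g(b) = C1 + Integral(C2*airyai(2^(1/3)*b) + C3*airybi(2^(1/3)*b), b)


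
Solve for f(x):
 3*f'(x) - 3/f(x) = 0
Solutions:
 f(x) = -sqrt(C1 + 2*x)
 f(x) = sqrt(C1 + 2*x)


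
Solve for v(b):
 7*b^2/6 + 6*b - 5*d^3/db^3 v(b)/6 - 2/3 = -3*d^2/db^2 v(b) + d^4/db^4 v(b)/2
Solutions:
 v(b) = C1 + C2*b + C3*exp(b*(-5 + sqrt(241))/6) + C4*exp(-b*(5 + sqrt(241))/6) - 7*b^4/216 - 359*b^3/972 - 1525*b^2/5832


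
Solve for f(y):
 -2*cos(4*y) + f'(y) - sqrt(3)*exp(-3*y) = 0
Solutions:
 f(y) = C1 + sin(4*y)/2 - sqrt(3)*exp(-3*y)/3


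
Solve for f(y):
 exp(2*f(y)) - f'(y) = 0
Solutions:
 f(y) = log(-sqrt(-1/(C1 + y))) - log(2)/2
 f(y) = log(-1/(C1 + y))/2 - log(2)/2


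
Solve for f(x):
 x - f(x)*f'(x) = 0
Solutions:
 f(x) = -sqrt(C1 + x^2)
 f(x) = sqrt(C1 + x^2)


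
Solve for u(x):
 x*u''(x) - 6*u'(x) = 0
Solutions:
 u(x) = C1 + C2*x^7


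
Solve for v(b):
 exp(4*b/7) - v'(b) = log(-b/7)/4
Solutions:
 v(b) = C1 - b*log(-b)/4 + b*(1 + log(7))/4 + 7*exp(4*b/7)/4


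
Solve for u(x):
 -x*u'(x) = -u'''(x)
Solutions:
 u(x) = C1 + Integral(C2*airyai(x) + C3*airybi(x), x)


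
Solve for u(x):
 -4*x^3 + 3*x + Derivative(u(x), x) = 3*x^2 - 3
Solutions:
 u(x) = C1 + x^4 + x^3 - 3*x^2/2 - 3*x


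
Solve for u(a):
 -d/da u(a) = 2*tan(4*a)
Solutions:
 u(a) = C1 + log(cos(4*a))/2


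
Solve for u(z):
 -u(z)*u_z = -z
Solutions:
 u(z) = -sqrt(C1 + z^2)
 u(z) = sqrt(C1 + z^2)


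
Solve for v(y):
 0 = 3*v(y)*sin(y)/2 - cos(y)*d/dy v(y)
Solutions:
 v(y) = C1/cos(y)^(3/2)


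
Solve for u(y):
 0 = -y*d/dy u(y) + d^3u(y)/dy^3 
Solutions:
 u(y) = C1 + Integral(C2*airyai(y) + C3*airybi(y), y)


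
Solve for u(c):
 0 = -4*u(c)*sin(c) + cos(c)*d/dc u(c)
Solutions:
 u(c) = C1/cos(c)^4


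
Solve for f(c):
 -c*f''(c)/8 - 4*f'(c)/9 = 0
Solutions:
 f(c) = C1 + C2/c^(23/9)


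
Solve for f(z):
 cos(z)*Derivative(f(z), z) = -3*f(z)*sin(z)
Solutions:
 f(z) = C1*cos(z)^3


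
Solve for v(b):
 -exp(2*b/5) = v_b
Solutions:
 v(b) = C1 - 5*exp(2*b/5)/2


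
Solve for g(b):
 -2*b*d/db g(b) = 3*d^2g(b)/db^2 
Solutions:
 g(b) = C1 + C2*erf(sqrt(3)*b/3)


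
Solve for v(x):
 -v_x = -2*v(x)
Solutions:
 v(x) = C1*exp(2*x)


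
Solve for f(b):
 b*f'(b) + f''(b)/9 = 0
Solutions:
 f(b) = C1 + C2*erf(3*sqrt(2)*b/2)


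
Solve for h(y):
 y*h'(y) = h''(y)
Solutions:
 h(y) = C1 + C2*erfi(sqrt(2)*y/2)


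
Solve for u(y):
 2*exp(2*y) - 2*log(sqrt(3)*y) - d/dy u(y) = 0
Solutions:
 u(y) = C1 - 2*y*log(y) + y*(2 - log(3)) + exp(2*y)


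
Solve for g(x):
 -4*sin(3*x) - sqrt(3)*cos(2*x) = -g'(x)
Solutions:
 g(x) = C1 + sqrt(3)*sin(2*x)/2 - 4*cos(3*x)/3


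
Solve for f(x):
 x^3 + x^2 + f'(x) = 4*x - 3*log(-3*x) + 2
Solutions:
 f(x) = C1 - x^4/4 - x^3/3 + 2*x^2 - 3*x*log(-x) + x*(5 - 3*log(3))


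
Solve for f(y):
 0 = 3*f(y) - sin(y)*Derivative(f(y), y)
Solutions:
 f(y) = C1*(cos(y) - 1)^(3/2)/(cos(y) + 1)^(3/2)


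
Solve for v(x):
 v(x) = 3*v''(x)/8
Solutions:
 v(x) = C1*exp(-2*sqrt(6)*x/3) + C2*exp(2*sqrt(6)*x/3)


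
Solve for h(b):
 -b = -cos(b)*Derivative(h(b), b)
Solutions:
 h(b) = C1 + Integral(b/cos(b), b)


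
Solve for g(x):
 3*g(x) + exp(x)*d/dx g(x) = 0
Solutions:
 g(x) = C1*exp(3*exp(-x))


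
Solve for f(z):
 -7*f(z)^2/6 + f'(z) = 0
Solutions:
 f(z) = -6/(C1 + 7*z)


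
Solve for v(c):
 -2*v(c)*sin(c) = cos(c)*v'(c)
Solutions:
 v(c) = C1*cos(c)^2


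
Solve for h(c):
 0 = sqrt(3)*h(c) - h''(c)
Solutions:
 h(c) = C1*exp(-3^(1/4)*c) + C2*exp(3^(1/4)*c)


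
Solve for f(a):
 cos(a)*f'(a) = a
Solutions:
 f(a) = C1 + Integral(a/cos(a), a)


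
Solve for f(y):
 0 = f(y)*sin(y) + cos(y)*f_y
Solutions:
 f(y) = C1*cos(y)


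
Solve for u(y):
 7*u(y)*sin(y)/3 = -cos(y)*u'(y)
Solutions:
 u(y) = C1*cos(y)^(7/3)


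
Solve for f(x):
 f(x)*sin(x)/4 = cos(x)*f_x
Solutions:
 f(x) = C1/cos(x)^(1/4)


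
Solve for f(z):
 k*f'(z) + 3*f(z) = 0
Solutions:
 f(z) = C1*exp(-3*z/k)


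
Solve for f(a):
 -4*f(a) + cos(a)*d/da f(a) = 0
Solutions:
 f(a) = C1*(sin(a)^2 + 2*sin(a) + 1)/(sin(a)^2 - 2*sin(a) + 1)


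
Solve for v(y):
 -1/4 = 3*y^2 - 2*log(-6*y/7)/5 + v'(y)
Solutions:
 v(y) = C1 - y^3 + 2*y*log(-y)/5 + y*(-8*log(7) - 13 + 8*log(6))/20


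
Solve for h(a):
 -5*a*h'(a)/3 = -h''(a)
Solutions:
 h(a) = C1 + C2*erfi(sqrt(30)*a/6)


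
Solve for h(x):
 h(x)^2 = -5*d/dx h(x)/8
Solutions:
 h(x) = 5/(C1 + 8*x)


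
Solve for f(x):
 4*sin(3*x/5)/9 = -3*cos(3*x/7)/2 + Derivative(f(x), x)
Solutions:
 f(x) = C1 + 7*sin(3*x/7)/2 - 20*cos(3*x/5)/27


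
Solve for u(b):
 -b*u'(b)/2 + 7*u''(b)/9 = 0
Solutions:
 u(b) = C1 + C2*erfi(3*sqrt(7)*b/14)


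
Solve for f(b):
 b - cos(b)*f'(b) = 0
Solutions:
 f(b) = C1 + Integral(b/cos(b), b)


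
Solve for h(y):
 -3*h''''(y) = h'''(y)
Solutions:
 h(y) = C1 + C2*y + C3*y^2 + C4*exp(-y/3)


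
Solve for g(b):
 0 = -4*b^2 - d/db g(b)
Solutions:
 g(b) = C1 - 4*b^3/3


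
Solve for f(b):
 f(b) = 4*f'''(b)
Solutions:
 f(b) = C3*exp(2^(1/3)*b/2) + (C1*sin(2^(1/3)*sqrt(3)*b/4) + C2*cos(2^(1/3)*sqrt(3)*b/4))*exp(-2^(1/3)*b/4)


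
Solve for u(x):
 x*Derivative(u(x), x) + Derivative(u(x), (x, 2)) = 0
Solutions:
 u(x) = C1 + C2*erf(sqrt(2)*x/2)


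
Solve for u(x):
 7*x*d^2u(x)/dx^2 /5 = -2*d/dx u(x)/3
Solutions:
 u(x) = C1 + C2*x^(11/21)


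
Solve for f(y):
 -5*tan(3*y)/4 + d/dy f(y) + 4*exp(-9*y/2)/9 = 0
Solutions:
 f(y) = C1 + 5*log(tan(3*y)^2 + 1)/24 + 8*exp(-9*y/2)/81


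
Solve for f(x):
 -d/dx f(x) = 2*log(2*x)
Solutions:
 f(x) = C1 - 2*x*log(x) - x*log(4) + 2*x


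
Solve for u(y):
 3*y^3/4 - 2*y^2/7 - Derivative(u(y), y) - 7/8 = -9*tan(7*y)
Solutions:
 u(y) = C1 + 3*y^4/16 - 2*y^3/21 - 7*y/8 - 9*log(cos(7*y))/7


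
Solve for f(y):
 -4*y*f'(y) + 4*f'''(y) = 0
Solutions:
 f(y) = C1 + Integral(C2*airyai(y) + C3*airybi(y), y)


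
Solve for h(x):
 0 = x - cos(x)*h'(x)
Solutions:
 h(x) = C1 + Integral(x/cos(x), x)


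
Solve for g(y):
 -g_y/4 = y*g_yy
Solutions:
 g(y) = C1 + C2*y^(3/4)


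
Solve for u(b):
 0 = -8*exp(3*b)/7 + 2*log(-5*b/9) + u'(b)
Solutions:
 u(b) = C1 - 2*b*log(-b) + 2*b*(-log(5) + 1 + 2*log(3)) + 8*exp(3*b)/21


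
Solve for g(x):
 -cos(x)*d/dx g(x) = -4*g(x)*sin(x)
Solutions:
 g(x) = C1/cos(x)^4


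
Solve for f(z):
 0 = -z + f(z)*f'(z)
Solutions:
 f(z) = -sqrt(C1 + z^2)
 f(z) = sqrt(C1 + z^2)


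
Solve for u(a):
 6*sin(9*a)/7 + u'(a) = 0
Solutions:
 u(a) = C1 + 2*cos(9*a)/21


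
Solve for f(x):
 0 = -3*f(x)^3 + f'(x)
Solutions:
 f(x) = -sqrt(2)*sqrt(-1/(C1 + 3*x))/2
 f(x) = sqrt(2)*sqrt(-1/(C1 + 3*x))/2


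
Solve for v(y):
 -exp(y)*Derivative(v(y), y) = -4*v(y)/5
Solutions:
 v(y) = C1*exp(-4*exp(-y)/5)


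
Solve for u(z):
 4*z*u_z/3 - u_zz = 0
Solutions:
 u(z) = C1 + C2*erfi(sqrt(6)*z/3)


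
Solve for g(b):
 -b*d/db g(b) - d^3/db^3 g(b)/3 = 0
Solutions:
 g(b) = C1 + Integral(C2*airyai(-3^(1/3)*b) + C3*airybi(-3^(1/3)*b), b)


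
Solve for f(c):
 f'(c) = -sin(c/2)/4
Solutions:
 f(c) = C1 + cos(c/2)/2


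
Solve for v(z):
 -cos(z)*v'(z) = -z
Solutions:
 v(z) = C1 + Integral(z/cos(z), z)


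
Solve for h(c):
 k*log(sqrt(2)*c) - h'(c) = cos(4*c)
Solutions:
 h(c) = C1 + c*k*(log(c) - 1) + c*k*log(2)/2 - sin(4*c)/4


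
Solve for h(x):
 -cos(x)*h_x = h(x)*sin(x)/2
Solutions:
 h(x) = C1*sqrt(cos(x))


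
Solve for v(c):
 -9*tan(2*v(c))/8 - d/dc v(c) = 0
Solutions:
 v(c) = -asin(C1*exp(-9*c/4))/2 + pi/2
 v(c) = asin(C1*exp(-9*c/4))/2


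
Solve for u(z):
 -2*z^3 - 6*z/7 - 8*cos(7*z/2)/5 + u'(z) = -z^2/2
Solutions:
 u(z) = C1 + z^4/2 - z^3/6 + 3*z^2/7 + 16*sin(7*z/2)/35


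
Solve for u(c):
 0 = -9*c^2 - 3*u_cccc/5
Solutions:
 u(c) = C1 + C2*c + C3*c^2 + C4*c^3 - c^6/24


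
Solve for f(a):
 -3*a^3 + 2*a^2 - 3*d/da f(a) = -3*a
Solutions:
 f(a) = C1 - a^4/4 + 2*a^3/9 + a^2/2


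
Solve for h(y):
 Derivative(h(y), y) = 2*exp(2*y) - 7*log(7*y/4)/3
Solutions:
 h(y) = C1 - 7*y*log(y)/3 + y*(-3*log(7) + 2*log(14)/3 + 7/3 + 4*log(2)) + exp(2*y)


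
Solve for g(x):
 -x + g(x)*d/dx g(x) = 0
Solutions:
 g(x) = -sqrt(C1 + x^2)
 g(x) = sqrt(C1 + x^2)


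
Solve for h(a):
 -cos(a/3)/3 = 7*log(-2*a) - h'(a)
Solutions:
 h(a) = C1 + 7*a*log(-a) - 7*a + 7*a*log(2) + sin(a/3)


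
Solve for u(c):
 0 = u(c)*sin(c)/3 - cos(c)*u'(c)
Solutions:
 u(c) = C1/cos(c)^(1/3)


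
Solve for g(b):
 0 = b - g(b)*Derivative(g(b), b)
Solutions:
 g(b) = -sqrt(C1 + b^2)
 g(b) = sqrt(C1 + b^2)


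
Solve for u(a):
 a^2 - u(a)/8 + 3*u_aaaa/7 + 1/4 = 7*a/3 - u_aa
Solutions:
 u(a) = C1*exp(-sqrt(3)*a*sqrt(-14 + sqrt(238))/6) + C2*exp(sqrt(3)*a*sqrt(-14 + sqrt(238))/6) + C3*sin(sqrt(3)*a*sqrt(14 + sqrt(238))/6) + C4*cos(sqrt(3)*a*sqrt(14 + sqrt(238))/6) + 8*a^2 - 56*a/3 + 130


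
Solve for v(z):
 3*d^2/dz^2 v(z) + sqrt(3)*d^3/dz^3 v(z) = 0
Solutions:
 v(z) = C1 + C2*z + C3*exp(-sqrt(3)*z)


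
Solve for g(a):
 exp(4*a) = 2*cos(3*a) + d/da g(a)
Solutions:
 g(a) = C1 + exp(4*a)/4 - 2*sin(3*a)/3


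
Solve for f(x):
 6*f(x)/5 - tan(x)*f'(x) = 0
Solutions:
 f(x) = C1*sin(x)^(6/5)


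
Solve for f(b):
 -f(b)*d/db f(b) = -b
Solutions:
 f(b) = -sqrt(C1 + b^2)
 f(b) = sqrt(C1 + b^2)


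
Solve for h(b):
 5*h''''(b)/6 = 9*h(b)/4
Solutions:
 h(b) = C1*exp(-30^(3/4)*b/10) + C2*exp(30^(3/4)*b/10) + C3*sin(30^(3/4)*b/10) + C4*cos(30^(3/4)*b/10)


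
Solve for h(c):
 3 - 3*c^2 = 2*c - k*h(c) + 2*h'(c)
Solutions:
 h(c) = C1*exp(c*k/2) + 3*c^2/k + 2*c/k + 12*c/k^2 - 3/k + 4/k^2 + 24/k^3


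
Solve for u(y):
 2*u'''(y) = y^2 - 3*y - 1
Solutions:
 u(y) = C1 + C2*y + C3*y^2 + y^5/120 - y^4/16 - y^3/12


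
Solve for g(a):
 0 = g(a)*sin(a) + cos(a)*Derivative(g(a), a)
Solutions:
 g(a) = C1*cos(a)


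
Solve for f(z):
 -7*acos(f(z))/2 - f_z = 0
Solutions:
 Integral(1/acos(_y), (_y, f(z))) = C1 - 7*z/2


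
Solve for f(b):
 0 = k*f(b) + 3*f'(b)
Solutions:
 f(b) = C1*exp(-b*k/3)


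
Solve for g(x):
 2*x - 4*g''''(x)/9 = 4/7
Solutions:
 g(x) = C1 + C2*x + C3*x^2 + C4*x^3 + 3*x^5/80 - 3*x^4/56


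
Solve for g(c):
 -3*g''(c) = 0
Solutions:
 g(c) = C1 + C2*c


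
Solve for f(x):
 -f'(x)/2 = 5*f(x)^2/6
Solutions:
 f(x) = 3/(C1 + 5*x)


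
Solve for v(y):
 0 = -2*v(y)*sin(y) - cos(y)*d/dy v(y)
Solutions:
 v(y) = C1*cos(y)^2


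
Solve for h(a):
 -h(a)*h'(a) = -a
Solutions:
 h(a) = -sqrt(C1 + a^2)
 h(a) = sqrt(C1 + a^2)


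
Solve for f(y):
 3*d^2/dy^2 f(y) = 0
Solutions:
 f(y) = C1 + C2*y


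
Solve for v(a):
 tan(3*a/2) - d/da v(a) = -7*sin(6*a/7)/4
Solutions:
 v(a) = C1 - 2*log(cos(3*a/2))/3 - 49*cos(6*a/7)/24


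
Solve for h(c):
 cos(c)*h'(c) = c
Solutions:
 h(c) = C1 + Integral(c/cos(c), c)


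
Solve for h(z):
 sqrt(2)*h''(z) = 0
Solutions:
 h(z) = C1 + C2*z


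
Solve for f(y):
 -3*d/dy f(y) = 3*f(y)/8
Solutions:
 f(y) = C1*exp(-y/8)


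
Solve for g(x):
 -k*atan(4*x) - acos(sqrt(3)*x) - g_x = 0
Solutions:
 g(x) = C1 - k*(x*atan(4*x) - log(16*x^2 + 1)/8) - x*acos(sqrt(3)*x) + sqrt(3)*sqrt(1 - 3*x^2)/3


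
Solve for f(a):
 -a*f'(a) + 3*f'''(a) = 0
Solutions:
 f(a) = C1 + Integral(C2*airyai(3^(2/3)*a/3) + C3*airybi(3^(2/3)*a/3), a)


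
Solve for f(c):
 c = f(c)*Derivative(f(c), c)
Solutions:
 f(c) = -sqrt(C1 + c^2)
 f(c) = sqrt(C1 + c^2)


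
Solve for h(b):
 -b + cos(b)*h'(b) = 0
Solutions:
 h(b) = C1 + Integral(b/cos(b), b)


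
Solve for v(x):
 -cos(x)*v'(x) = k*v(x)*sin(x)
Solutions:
 v(x) = C1*exp(k*log(cos(x)))


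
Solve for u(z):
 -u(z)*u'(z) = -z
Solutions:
 u(z) = -sqrt(C1 + z^2)
 u(z) = sqrt(C1 + z^2)


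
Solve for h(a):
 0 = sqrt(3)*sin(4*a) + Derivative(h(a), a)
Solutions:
 h(a) = C1 + sqrt(3)*cos(4*a)/4


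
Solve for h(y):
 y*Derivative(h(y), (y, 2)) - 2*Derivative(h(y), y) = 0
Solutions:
 h(y) = C1 + C2*y^3


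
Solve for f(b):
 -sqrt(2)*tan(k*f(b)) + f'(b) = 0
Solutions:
 f(b) = Piecewise((-asin(exp(C1*k + sqrt(2)*b*k))/k + pi/k, Ne(k, 0)), (nan, True))
 f(b) = Piecewise((asin(exp(C1*k + sqrt(2)*b*k))/k, Ne(k, 0)), (nan, True))


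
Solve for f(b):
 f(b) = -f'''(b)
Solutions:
 f(b) = C3*exp(-b) + (C1*sin(sqrt(3)*b/2) + C2*cos(sqrt(3)*b/2))*exp(b/2)


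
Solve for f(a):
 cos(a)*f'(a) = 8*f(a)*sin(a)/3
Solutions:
 f(a) = C1/cos(a)^(8/3)


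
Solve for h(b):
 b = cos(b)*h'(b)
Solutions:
 h(b) = C1 + Integral(b/cos(b), b)


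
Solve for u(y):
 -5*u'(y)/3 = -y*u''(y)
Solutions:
 u(y) = C1 + C2*y^(8/3)


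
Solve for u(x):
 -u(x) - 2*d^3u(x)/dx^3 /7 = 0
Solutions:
 u(x) = C3*exp(-2^(2/3)*7^(1/3)*x/2) + (C1*sin(2^(2/3)*sqrt(3)*7^(1/3)*x/4) + C2*cos(2^(2/3)*sqrt(3)*7^(1/3)*x/4))*exp(2^(2/3)*7^(1/3)*x/4)
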